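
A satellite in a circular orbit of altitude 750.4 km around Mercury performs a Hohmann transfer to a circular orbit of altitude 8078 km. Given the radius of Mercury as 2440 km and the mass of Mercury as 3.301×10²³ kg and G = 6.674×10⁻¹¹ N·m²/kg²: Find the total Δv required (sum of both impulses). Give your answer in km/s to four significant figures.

μ = GM = 6.674×10⁻¹¹ × 3.301×10²³ = 2.203×10¹³ m³/s².
r₁ = 2440 + 750.4 = 3190.4 km = 3.1904×10⁶ m.
r₂ = 2440 + 8078 = 10518 km = 1.0518×10⁷ m.
Transfer ellipse a_t = (r₁ + r₂)/2 = 6.854×10⁶ m.
At r₁: circular v_c1 = √(μ/r₁) = 2628 m/s; transfer-periherm v_p = √[μ(2/r₁ − 1/a_t)] = 3255 m/s.
Δv₁ = v_p − v_c1 = 627.4 m/s.
At r₂: circular v_c2 = √(μ/r₂) = 1447 m/s; transfer-apoherm v_a = √[μ(2/r₂ − 1/a_t)] = 987.4 m/s.
Δv₂ = v_c2 − v_a = 459.9 m/s.
Total Δv = Δv₁ + Δv₂ = 1087 m/s = 1.087 km/s.

Δv_total ≈ 1.087 km/s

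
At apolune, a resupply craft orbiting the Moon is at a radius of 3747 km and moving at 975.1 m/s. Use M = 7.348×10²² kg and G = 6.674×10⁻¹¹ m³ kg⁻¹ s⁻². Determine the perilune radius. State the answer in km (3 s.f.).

perilune radius ≈ 2140 km

μ = GM = 6.674×10⁻¹¹ × 7.348×10²² = 4.904×10¹² m³/s².
r_a = 3.747×10⁶ m.
Specific energy ε = v²/2 − μ/r = -8.334×10⁵ J/kg, so a = −μ/(2ε) = 2.942×10⁶ m.
The apsides satisfy r_p + r_a = 2a, so the perilune radius is 2a − r_a = 2.138×10⁶ m = 2137.5 km.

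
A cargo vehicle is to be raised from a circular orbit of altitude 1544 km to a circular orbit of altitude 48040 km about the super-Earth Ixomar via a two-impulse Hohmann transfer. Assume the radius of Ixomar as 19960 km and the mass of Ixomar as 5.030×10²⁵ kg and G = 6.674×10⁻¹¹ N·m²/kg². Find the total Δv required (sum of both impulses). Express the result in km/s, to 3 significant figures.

Δv_total ≈ 5.06 km/s

μ = GM = 6.674×10⁻¹¹ × 5.030×10²⁵ = 3.357×10¹⁵ m³/s².
r₁ = 19960 + 1544 = 21504 km = 2.1504×10⁷ m.
r₂ = 19960 + 48040 = 68000 km = 6.8000×10⁷ m.
Transfer ellipse a_t = (r₁ + r₂)/2 = 4.475×10⁷ m.
At r₁: circular v_c1 = √(μ/r₁) = 12490 m/s; transfer-periapsis v_p = √[μ(2/r₁ − 1/a_t)] = 15400 m/s.
Δv₁ = v_p − v_c1 = 2907 m/s.
At r₂: circular v_c2 = √(μ/r₂) = 7026 m/s; transfer-apoapsis v_a = √[μ(2/r₂ − 1/a_t)] = 4871 m/s.
Δv₂ = v_c2 − v_a = 2156 m/s.
Total Δv = Δv₁ + Δv₂ = 5063 m/s = 5.063 km/s.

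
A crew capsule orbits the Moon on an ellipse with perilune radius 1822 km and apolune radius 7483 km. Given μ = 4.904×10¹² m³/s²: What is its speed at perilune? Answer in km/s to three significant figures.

v ≈ 2.08 km/s

Semi-major axis a = (r_p + r_a)/2 = 4652.5 km = 4.652×10⁶ m.
Vis-viva: v² = μ(2/r − 1/a) = 4.904×10¹² × (1.098×10⁻⁶ − 2.149×10⁻⁷) = 4.329×10⁶ m²/s².
v = 2081 m/s = 2.081 km/s.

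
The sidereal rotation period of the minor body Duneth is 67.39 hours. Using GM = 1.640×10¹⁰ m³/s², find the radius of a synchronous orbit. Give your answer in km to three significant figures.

T = 67.39 hours = 2.426×10⁵ s.
A synchronous orbit has period T, so by Kepler's third law a = (μT²/4π²)^(1/3).
μT²/4π² = 1.640×10¹⁰ × (2.426×10⁵)² / 39.48 = 2.445×10¹⁹ m³.
a = 2.902×10⁶ m = 2902.4 km.

r_sync ≈ 2900 km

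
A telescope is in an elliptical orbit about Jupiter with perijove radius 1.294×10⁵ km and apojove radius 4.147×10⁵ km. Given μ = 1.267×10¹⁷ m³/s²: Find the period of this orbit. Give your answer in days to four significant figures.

Semi-major axis a = (r_p + r_a)/2 = (1.2940×10⁵ + 4.1470×10⁵)/2 = 2.7205×10⁵ km = 2.720×10⁸ m.
By Kepler's third law T = 2π√(a³/μ) = 2π × 1.261×10⁴ = 7.921×10⁴ s.
= 0.9167 days.

T ≈ 0.9167 days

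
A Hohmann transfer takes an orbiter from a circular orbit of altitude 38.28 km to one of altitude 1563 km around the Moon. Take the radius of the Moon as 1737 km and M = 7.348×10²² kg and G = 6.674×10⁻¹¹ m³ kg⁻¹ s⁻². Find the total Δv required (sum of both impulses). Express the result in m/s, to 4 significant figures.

Δv_total ≈ 432.7 m/s

μ = GM = 6.674×10⁻¹¹ × 7.348×10²² = 4.904×10¹² m³/s².
r₁ = 1737 + 38.28 = 1775.3 km = 1.7753×10⁶ m.
r₂ = 1737 + 1563 = 3300.0 km = 3.3000×10⁶ m.
Transfer ellipse a_t = (r₁ + r₂)/2 = 2.538×10⁶ m.
At r₁: circular v_c1 = √(μ/r₁) = 1662 m/s; transfer-perilune v_p = √[μ(2/r₁ − 1/a_t)] = 1895 m/s.
Δv₁ = v_p − v_c1 = 233.3 m/s.
At r₂: circular v_c2 = √(μ/r₂) = 1219 m/s; transfer-apolune v_a = √[μ(2/r₂ − 1/a_t)] = 1020 m/s.
Δv₂ = v_c2 − v_a = 199.4 m/s.
Total Δv = Δv₁ + Δv₂ = 432.7 m/s.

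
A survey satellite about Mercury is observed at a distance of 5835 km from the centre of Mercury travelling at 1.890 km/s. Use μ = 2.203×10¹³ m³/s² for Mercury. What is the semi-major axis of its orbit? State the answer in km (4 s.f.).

r = 5.835×10⁶ m.
Vis-viva rearranged: 1/a = 2/r − v²/μ = 3.428×10⁻⁷ − 1.621×10⁻⁷ = 1.806×10⁻⁷ m⁻¹.
a = 5.537×10⁶ m = 5536.7 km.

a ≈ 5537 km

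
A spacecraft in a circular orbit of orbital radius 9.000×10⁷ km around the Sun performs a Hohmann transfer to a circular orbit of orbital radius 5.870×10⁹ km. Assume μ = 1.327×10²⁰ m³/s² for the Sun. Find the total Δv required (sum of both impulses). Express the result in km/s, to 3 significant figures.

Δv_total ≈ 19.4 km/s

r₁ = 9.000×10⁷ km = 9.000×10¹⁰ m.
r₂ = 5.870×10⁹ km = 5.870×10¹² m.
Transfer ellipse a_t = (r₁ + r₂)/2 = 2.980×10¹² m.
At r₁: circular v_c1 = √(μ/r₁) = 38400 m/s; transfer-perihelion v_p = √[μ(2/r₁ − 1/a_t)] = 53890 m/s.
Δv₁ = v_p − v_c1 = 15490 m/s.
At r₂: circular v_c2 = √(μ/r₂) = 4755 m/s; transfer-aphelion v_a = √[μ(2/r₂ − 1/a_t)] = 826.3 m/s.
Δv₂ = v_c2 − v_a = 3928 m/s.
Total Δv = Δv₁ + Δv₂ = 19420 m/s = 19.42 km/s.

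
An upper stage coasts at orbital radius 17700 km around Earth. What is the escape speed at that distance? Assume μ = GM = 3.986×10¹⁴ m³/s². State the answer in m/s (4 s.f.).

r = 17700 km = 1.770×10⁷ m.
Escape speed v_esc = √(2μ/r) = √(2 × 3.986×10¹⁴ / 1.770×10⁷) = √(4.504×10⁷) = 6711 m/s.

v_esc ≈ 6711 m/s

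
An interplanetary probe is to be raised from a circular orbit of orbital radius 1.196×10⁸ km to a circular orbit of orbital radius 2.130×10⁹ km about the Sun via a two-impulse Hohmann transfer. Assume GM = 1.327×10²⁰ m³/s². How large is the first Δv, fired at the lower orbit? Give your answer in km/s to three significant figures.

Δv ≈ 12.5 km/s

r₁ = 1.196×10⁸ km = 1.196×10¹¹ m.
r₂ = 2.130×10⁹ km = 2.130×10¹² m.
Transfer ellipse a_t = (r₁ + r₂)/2 = 1.125×10¹² m.
At r₁: circular v_c1 = √(μ/r₁) = 33310 m/s; transfer-perihelion v_p = √[μ(2/r₁ − 1/a_t)] = 45840 m/s.
Δv₁ = v_p − v_c1 = 12530 m/s.
= 12.53 km/s.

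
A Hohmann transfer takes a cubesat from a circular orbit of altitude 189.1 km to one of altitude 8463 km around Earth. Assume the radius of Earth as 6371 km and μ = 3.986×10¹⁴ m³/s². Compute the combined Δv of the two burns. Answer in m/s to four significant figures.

Δv_total ≈ 2509 m/s

r₁ = 6371 + 189.1 = 6560.1 km = 6.5601×10⁶ m.
r₂ = 6371 + 8463 = 14834 km = 1.4834×10⁷ m.
Transfer ellipse a_t = (r₁ + r₂)/2 = 1.070×10⁷ m.
At r₁: circular v_c1 = √(μ/r₁) = 7795 m/s; transfer-perigee v_p = √[μ(2/r₁ − 1/a_t)] = 9179 m/s.
Δv₁ = v_p − v_c1 = 1384 m/s.
At r₂: circular v_c2 = √(μ/r₂) = 5184 m/s; transfer-apogee v_a = √[μ(2/r₂ − 1/a_t)] = 4059 m/s.
Δv₂ = v_c2 − v_a = 1124 m/s.
Total Δv = Δv₁ + Δv₂ = 2509 m/s.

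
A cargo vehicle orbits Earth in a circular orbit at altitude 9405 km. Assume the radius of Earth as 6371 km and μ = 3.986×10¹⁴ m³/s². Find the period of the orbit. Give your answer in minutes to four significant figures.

T ≈ 328.7 minutes

r = 6371 + 9405 = 15776 km = 1.5776×10⁷ m.
Kepler's third law: T = 2π√(r³/μ) = 2π√((1.578×10⁷)³ / 3.986×10¹⁴).
r³/μ = 9.850×10⁶ s², so T = 2π × 3.139×10³ = 1.972×10⁴ s.
Converting: 1.972×10⁴ s ÷ 60.00 = 328.7 minutes.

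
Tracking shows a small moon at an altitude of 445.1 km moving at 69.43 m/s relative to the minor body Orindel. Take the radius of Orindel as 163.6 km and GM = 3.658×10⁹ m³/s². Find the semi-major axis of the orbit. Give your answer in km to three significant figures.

r = 163.6 + 445.1 = 608.70 km = 6.087×10⁵ m.
Vis-viva rearranged: 1/a = 2/r − v²/μ = 3.286×10⁻⁶ − 1.318×10⁻⁶ = 1.968×10⁻⁶ m⁻¹.
a = 5.082×10⁵ m = 508.16 km.

a ≈ 508 km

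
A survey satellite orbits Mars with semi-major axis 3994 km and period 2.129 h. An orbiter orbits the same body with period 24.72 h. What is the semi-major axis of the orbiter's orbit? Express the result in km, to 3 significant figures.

a₂ ≈ 20500 km

Kepler's third law: a³ ∝ T², so a₂ = a₁ (T₂/T₁)^(2/3).
T₂/T₁ = 11.61, (T₂/T₁)^(2/3) = 5.128.
a₂ = 3994 × 5.128 = 20480 km.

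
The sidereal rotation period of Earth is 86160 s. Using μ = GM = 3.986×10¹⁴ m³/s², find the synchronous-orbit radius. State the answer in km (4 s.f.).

r_sync ≈ 42160 km

A synchronous orbit has period T, so by Kepler's third law a = (μT²/4π²)^(1/3).
μT²/4π² = 3.986×10¹⁴ × (8.616×10⁴)² / 39.48 = 7.495×10²² m³.
a = 4.216×10⁷ m = 42163 km.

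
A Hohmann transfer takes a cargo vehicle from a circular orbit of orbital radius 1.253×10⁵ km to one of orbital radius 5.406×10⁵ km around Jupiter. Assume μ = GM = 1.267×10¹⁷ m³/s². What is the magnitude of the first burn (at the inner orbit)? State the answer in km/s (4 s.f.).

Δv ≈ 8.720 km/s

r₁ = 1.253×10⁵ km = 1.253×10⁸ m.
r₂ = 5.406×10⁵ km = 5.406×10⁸ m.
Transfer ellipse a_t = (r₁ + r₂)/2 = 3.330×10⁸ m.
At r₁: circular v_c1 = √(μ/r₁) = 31800 m/s; transfer-perijove v_p = √[μ(2/r₁ − 1/a_t)] = 40520 m/s.
Δv₁ = v_p − v_c1 = 8720 m/s.
= 8.720 km/s.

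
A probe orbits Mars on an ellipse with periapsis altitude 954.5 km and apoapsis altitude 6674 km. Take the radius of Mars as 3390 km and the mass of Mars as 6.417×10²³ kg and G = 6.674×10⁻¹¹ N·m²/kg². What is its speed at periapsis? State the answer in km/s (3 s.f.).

μ = GM = 6.674×10⁻¹¹ × 6.417×10²³ = 4.283×10¹³ m³/s².
r_p = 3390 + 954.5 = 4344.5 km = 4.3445×10⁶ m.
r_a = 3390 + 6674 = 10064 km = 1.0064×10⁷ m.
Semi-major axis a = (r_p + r_a)/2 = 7204.2 km = 7.204×10⁶ m.
Vis-viva: v² = μ(2/r − 1/a) = 4.283×10¹³ × (4.604×10⁻⁷ − 1.388×10⁻⁷) = 1.377×10⁷ m²/s².
v = 3711 m/s = 3.711 km/s.

v ≈ 3.71 km/s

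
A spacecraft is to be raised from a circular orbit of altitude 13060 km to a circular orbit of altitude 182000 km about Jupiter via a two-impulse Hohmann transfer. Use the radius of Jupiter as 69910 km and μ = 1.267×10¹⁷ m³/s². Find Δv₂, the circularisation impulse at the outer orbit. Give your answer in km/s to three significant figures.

r₁ = 69910 + 13060 = 82970 km = 8.2970×10⁷ m.
r₂ = 69910 + 182000 = 251910 km = 2.5191×10⁸ m.
Transfer ellipse a_t = (r₁ + r₂)/2 = 1.674×10⁸ m.
At r₁: circular v_c1 = √(μ/r₁) = 39080 m/s; transfer-perijove v_p = √[μ(2/r₁ − 1/a_t)] = 47930 m/s.
At r₂: circular v_c2 = √(μ/r₂) = 22430 m/s; transfer-apojove v_a = √[μ(2/r₂ − 1/a_t)] = 15790 m/s.
Δv₂ = v_c2 − v_a = 6640 m/s.
= 6.640 km/s.

Δv ≈ 6.64 km/s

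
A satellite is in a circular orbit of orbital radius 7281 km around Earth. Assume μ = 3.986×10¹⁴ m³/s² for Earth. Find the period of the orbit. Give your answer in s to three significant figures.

r = 7281 km = 7.281×10⁶ m.
Kepler's third law: T = 2π√(r³/μ) = 2π√((7.281×10⁶)³ / 3.986×10¹⁴).
r³/μ = 9.684×10⁵ s², so T = 2π × 9.841×10² = 6.183×10³ s.

T ≈ 6180 s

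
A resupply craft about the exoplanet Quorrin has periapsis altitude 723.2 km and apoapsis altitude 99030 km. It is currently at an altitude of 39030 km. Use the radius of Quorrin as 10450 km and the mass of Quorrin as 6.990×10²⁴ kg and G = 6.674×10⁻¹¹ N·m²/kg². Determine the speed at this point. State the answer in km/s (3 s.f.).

μ = GM = 6.674×10⁻¹¹ × 6.990×10²⁴ = 4.665×10¹⁴ m³/s².
r_p = 10450 + 723.2 = 11173 km = 1.1173×10⁷ m.
r_a = 10450 + 99030 = 109480 km = 1.0948×10⁸ m.
r = 10450 + 39030 = 49480 km = 4.948×10⁷ m.
Semi-major axis a = (r_p + r_a)/2 = 60327 km = 6.033×10⁷ m.
Vis-viva: v² = μ(2/r − 1/a) = 4.665×10¹⁴ × (4.042×10⁻⁸ − 1.658×10⁻⁸) = 1.112×10⁷ m²/s².
v = 3335 m/s = 3.335 km/s.

v ≈ 3.34 km/s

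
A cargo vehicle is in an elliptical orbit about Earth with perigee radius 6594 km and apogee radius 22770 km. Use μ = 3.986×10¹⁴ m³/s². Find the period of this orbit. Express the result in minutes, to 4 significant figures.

T ≈ 295.1 minutes

Semi-major axis a = (r_p + r_a)/2 = (6594.0 + 22770)/2 = 14682 km = 1.468×10⁷ m.
By Kepler's third law T = 2π√(a³/μ) = 2π × 2.818×10³ = 1.770×10⁴ s.
= 295.1 minutes.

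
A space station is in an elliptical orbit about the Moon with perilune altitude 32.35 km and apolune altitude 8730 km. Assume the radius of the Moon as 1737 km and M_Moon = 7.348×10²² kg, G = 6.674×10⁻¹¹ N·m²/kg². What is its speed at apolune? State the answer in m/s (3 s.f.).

v ≈ 368 m/s

μ = GM = 6.674×10⁻¹¹ × 7.348×10²² = 4.904×10¹² m³/s².
r_p = 1737 + 32.35 = 1769.3 km = 1.7694×10⁶ m.
r_a = 1737 + 8730 = 10467 km = 1.0467×10⁷ m.
Semi-major axis a = (r_p + r_a)/2 = 6118.2 km = 6.118×10⁶ m.
Vis-viva: v² = μ(2/r − 1/a) = 4.904×10¹² × (1.911×10⁻⁷ − 1.634×10⁻⁷) = 1.355×10⁵ m²/s².
v = 368.1 m/s.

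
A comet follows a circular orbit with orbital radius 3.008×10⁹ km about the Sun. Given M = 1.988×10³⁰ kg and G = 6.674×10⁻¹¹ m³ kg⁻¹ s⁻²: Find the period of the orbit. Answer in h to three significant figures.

μ = GM = 6.674×10⁻¹¹ × 1.988×10³⁰ = 1.327×10²⁰ m³/s².
r = 3.008×10⁹ km = 3.008×10¹² m.
Kepler's third law: T = 2π√(r³/μ) = 2π√((3.008×10¹²)³ / 1.327×10²⁰).
r³/μ = 2.051×10¹⁷ s², so T = 2π × 4.529×10⁸ = 2.846×10⁹ s.
Converting: 2.846×10⁹ s ÷ 3600 = 7.905×10⁵ h.

T ≈ 790000 h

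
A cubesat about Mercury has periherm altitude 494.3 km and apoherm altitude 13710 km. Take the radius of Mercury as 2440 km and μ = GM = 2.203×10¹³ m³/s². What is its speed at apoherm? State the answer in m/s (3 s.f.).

r_p = 2440 + 494.3 = 2934.3 km = 2.9343×10⁶ m.
r_a = 2440 + 13710 = 16150 km = 1.6150×10⁷ m.
Semi-major axis a = (r_p + r_a)/2 = 9542.1 km = 9.542×10⁶ m.
Vis-viva: v² = μ(2/r − 1/a) = 2.203×10¹³ × (1.238×10⁻⁷ − 1.048×10⁻⁷) = 4.195×10⁵ m²/s².
v = 647.7 m/s.

v ≈ 648 m/s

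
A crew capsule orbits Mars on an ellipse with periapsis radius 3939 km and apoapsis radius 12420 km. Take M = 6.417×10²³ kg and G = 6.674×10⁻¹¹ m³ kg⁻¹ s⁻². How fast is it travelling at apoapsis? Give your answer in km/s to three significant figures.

v ≈ 1.29 km/s

μ = GM = 6.674×10⁻¹¹ × 6.417×10²³ = 4.283×10¹³ m³/s².
Semi-major axis a = (r_p + r_a)/2 = 8179.5 km = 8.180×10⁶ m.
Vis-viva: v² = μ(2/r − 1/a) = 4.283×10¹³ × (1.610×10⁻⁷ − 1.223×10⁻⁷) = 1.661×10⁶ m²/s².
v = 1289 m/s = 1.289 km/s.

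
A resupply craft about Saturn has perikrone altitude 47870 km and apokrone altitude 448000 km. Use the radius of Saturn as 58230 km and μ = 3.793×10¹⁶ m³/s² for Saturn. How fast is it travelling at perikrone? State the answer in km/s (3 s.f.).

v ≈ 24.3 km/s

r_p = 58230 + 47870 = 106100 km = 1.0610×10⁸ m.
r_a = 58230 + 448000 = 506230 km = 5.0623×10⁸ m.
Semi-major axis a = (r_p + r_a)/2 = 3.0616×10⁵ km = 3.062×10⁸ m.
Vis-viva: v² = μ(2/r − 1/a) = 3.793×10¹⁶ × (1.885×10⁻⁸ − 3.266×10⁻⁹) = 5.911×10⁸ m²/s².
v = 24310 m/s = 24.31 km/s.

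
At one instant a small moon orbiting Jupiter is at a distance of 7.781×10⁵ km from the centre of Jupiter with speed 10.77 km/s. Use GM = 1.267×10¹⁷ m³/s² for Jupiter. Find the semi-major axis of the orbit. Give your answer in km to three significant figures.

a ≈ 6.04×10⁵ km

r = 7.781×10⁸ m.
Specific orbital energy ε = v²/2 − μ/r = (10770)²/2 − 1.267×10¹⁷/7.781×10⁸ = -1.048×10⁸ J/kg.
Since ε = −μ/(2a), a = −μ/(2ε) = 6.043×10⁸ m = 6.0428×10⁵ km.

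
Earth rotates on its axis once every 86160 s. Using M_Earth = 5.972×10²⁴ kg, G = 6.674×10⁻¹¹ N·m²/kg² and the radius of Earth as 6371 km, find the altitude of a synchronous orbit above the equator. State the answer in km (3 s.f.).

μ = GM = 6.674×10⁻¹¹ × 5.972×10²⁴ = 3.986×10¹⁴ m³/s².
A synchronous orbit has period T, so by Kepler's third law a = (μT²/4π²)^(1/3).
μT²/4π² = 3.986×10¹⁴ × (8.616×10⁴)² / 39.48 = 7.495×10²² m³.
a = 4.216×10⁷ m = 42162 km.
Altitude h = a − R = 42162 − 6371 = 35791 km.

h_sync ≈ 35800 km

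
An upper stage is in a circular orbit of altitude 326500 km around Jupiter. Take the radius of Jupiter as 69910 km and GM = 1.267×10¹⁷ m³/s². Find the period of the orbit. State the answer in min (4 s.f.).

T ≈ 2322 min

r = 69910 + 326500 = 396410 km = 3.9641×10⁸ m.
Kepler's third law: T = 2π√(r³/μ) = 2π√((3.964×10⁸)³ / 1.267×10¹⁷).
r³/μ = 4.917×10⁸ s², so T = 2π × 2.217×10⁴ = 1.393×10⁵ s.
Converting: 1.393×10⁵ s ÷ 60.00 = 2322 min.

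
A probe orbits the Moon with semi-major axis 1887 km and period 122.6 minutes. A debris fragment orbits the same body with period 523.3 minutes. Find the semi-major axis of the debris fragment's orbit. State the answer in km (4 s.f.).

a₂ ≈ 4965 km

Kepler's third law: a³ ∝ T², so a₂ = a₁ (T₂/T₁)^(2/3).
T₂/T₁ = 4.268, (T₂/T₁)^(2/3) = 2.631.
a₂ = 1887 × 2.631 = 4965 km.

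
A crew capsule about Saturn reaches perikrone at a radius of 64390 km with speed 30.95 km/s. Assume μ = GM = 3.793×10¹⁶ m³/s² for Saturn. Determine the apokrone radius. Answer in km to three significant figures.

apokrone radius ≈ 2.80×10⁵ km

r_p = 6.439×10⁷ m.
Specific energy ε = v²/2 − μ/r = -1.101×10⁸ J/kg, so a = −μ/(2ε) = 1.722×10⁸ m.
The apsides satisfy r_p + r_a = 2a, so the apokrone radius is 2a − r_p = 2.801×10⁸ m = 2.8007×10⁵ km.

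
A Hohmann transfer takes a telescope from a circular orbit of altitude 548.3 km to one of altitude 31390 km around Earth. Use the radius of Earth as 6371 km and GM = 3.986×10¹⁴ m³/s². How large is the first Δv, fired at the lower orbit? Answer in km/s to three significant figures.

r₁ = 6371 + 548.3 = 6919.3 km = 6.9193×10⁶ m.
r₂ = 6371 + 31390 = 37761 km = 3.7761×10⁷ m.
Transfer ellipse a_t = (r₁ + r₂)/2 = 2.234×10⁷ m.
At r₁: circular v_c1 = √(μ/r₁) = 7590 m/s; transfer-perigee v_p = √[μ(2/r₁ − 1/a_t)] = 9868 m/s.
Δv₁ = v_p − v_c1 = 2278 m/s.
= 2.278 km/s.

Δv ≈ 2.28 km/s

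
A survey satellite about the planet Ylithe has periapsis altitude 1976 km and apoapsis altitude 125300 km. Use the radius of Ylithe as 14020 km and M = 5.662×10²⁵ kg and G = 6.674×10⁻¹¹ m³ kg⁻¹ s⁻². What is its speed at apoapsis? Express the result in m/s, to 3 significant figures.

v ≈ 2360 m/s

μ = GM = 6.674×10⁻¹¹ × 5.662×10²⁵ = 3.779×10¹⁵ m³/s².
r_p = 14020 + 1976 = 15996 km = 1.5996×10⁷ m.
r_a = 14020 + 125300 = 139320 km = 1.3932×10⁸ m.
Semi-major axis a = (r_p + r_a)/2 = 77658 km = 7.766×10⁷ m.
Vis-viva: v² = μ(2/r − 1/a) = 3.779×10¹⁵ × (1.436×10⁻⁸ − 1.288×10⁻⁸) = 5.587×10⁶ m²/s².
v = 2364 m/s.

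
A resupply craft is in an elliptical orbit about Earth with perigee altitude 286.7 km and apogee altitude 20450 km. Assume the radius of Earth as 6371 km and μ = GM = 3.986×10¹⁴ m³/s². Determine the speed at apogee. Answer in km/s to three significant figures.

r_p = 6371 + 286.7 = 6657.7 km = 6.6577×10⁶ m.
r_a = 6371 + 20450 = 26821 km = 2.6821×10⁷ m.
Semi-major axis a = (r_p + r_a)/2 = 16739 km = 1.674×10⁷ m.
Vis-viva: v² = μ(2/r − 1/a) = 3.986×10¹⁴ × (7.457×10⁻⁸ − 5.974×10⁻⁸) = 5.911×10⁶ m²/s².
v = 2431 m/s = 2.431 km/s.

v ≈ 2.43 km/s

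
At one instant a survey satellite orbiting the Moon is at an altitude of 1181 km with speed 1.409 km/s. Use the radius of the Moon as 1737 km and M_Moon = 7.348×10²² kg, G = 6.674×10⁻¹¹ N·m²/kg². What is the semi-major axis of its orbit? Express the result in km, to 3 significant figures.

μ = GM = 6.674×10⁻¹¹ × 7.348×10²² = 4.904×10¹² m³/s².
r = 1737 + 1181 = 2918.0 km = 2.918×10⁶ m.
Specific orbital energy ε = v²/2 − μ/r = (1409)²/2 − 4.904×10¹²/2.918×10⁶ = -6.880×10⁵ J/kg.
Since ε = −μ/(2a), a = −μ/(2ε) = 3.564×10⁶ m = 3564.1 km.

a ≈ 3560 km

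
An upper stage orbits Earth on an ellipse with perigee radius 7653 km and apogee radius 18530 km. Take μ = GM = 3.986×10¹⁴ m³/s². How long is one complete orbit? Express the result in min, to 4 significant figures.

T ≈ 248.5 min

Semi-major axis a = (r_p + r_a)/2 = (7653.0 + 18530)/2 = 13092 km = 1.309×10⁷ m.
By Kepler's third law T = 2π√(a³/μ) = 2π × 2.373×10³ = 1.491×10⁴ s.
= 248.5 min.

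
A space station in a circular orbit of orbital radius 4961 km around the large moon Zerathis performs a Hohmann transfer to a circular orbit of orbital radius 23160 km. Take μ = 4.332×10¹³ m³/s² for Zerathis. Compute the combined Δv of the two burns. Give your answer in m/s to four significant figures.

Δv_total ≈ 1393 m/s

r₁ = 4961 km = 4.961×10⁶ m.
r₂ = 23160 km = 2.316×10⁷ m.
Transfer ellipse a_t = (r₁ + r₂)/2 = 1.406×10⁷ m.
At r₁: circular v_c1 = √(μ/r₁) = 2955 m/s; transfer-periapsis v_p = √[μ(2/r₁ − 1/a_t)] = 3793 m/s.
Δv₁ = v_p − v_c1 = 837.5 m/s.
At r₂: circular v_c2 = √(μ/r₂) = 1368 m/s; transfer-apoapsis v_a = √[μ(2/r₂ − 1/a_t)] = 812.4 m/s.
Δv₂ = v_c2 − v_a = 555.3 m/s.
Total Δv = Δv₁ + Δv₂ = 1393 m/s.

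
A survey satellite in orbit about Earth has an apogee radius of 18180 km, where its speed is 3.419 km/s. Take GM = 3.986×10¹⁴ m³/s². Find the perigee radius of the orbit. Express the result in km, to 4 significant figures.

r_a = 1.818×10⁷ m.
Specific energy ε = v²/2 − μ/r = -1.608×10⁷ J/kg, so a = −μ/(2ε) = 1.239×10⁷ m.
The apsides satisfy r_p + r_a = 2a, so the perigee radius is 2a − r_a = 6.608×10⁶ m = 6607.9 km.

perigee radius ≈ 6608 km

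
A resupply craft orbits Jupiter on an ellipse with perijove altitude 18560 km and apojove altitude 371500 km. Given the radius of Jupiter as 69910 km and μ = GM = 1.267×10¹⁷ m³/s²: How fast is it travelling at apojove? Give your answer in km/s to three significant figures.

v ≈ 9.79 km/s

r_p = 69910 + 18560 = 88470 km = 8.8470×10⁷ m.
r_a = 69910 + 371500 = 441410 km = 4.4141×10⁸ m.
Semi-major axis a = (r_p + r_a)/2 = 2.6494×10⁵ km = 2.649×10⁸ m.
Vis-viva: v² = μ(2/r − 1/a) = 1.267×10¹⁷ × (4.531×10⁻⁹ − 3.774×10⁻⁹) = 9.585×10⁷ m²/s².
v = 9790 m/s = 9.790 km/s.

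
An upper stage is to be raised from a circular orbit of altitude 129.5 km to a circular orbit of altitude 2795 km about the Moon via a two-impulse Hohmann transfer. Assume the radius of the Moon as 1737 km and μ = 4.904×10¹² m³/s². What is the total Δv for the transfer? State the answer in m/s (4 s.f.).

r₁ = 1737 + 129.5 = 1866.5 km = 1.8665×10⁶ m.
r₂ = 1737 + 2795 = 4532.0 km = 4.5320×10⁶ m.
Transfer ellipse a_t = (r₁ + r₂)/2 = 3.199×10⁶ m.
At r₁: circular v_c1 = √(μ/r₁) = 1621 m/s; transfer-perilune v_p = √[μ(2/r₁ − 1/a_t)] = 1929 m/s.
Δv₁ = v_p − v_c1 = 308.3 m/s.
At r₂: circular v_c2 = √(μ/r₂) = 1040 m/s; transfer-apolune v_a = √[μ(2/r₂ − 1/a_t)] = 794.5 m/s.
Δv₂ = v_c2 − v_a = 245.7 m/s.
Total Δv = Δv₁ + Δv₂ = 554.0 m/s.

Δv_total ≈ 554.0 m/s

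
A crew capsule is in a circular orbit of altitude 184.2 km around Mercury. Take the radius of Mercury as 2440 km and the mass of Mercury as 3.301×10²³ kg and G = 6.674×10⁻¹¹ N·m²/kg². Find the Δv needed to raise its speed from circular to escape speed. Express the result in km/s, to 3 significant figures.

Δv ≈ 1.20 km/s

μ = GM = 6.674×10⁻¹¹ × 3.301×10²³ = 2.203×10¹³ m³/s².
r = 2440 + 184.2 = 2624.2 km = 2.6242×10⁶ m.
Circular speed v_c = √(μ/r) = 2897 m/s.
Escape speed v_esc = √(2μ/r) = √2 × v_c = 4098 m/s.
Δv = v_esc − v_c = 1200 m/s = 1.200 km/s.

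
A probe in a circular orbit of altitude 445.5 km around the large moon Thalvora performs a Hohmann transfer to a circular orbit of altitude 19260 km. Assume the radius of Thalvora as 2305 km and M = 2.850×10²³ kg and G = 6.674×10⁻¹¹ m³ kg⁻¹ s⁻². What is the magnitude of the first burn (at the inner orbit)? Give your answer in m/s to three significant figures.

Δv ≈ 873 m/s

μ = GM = 6.674×10⁻¹¹ × 2.850×10²³ = 1.902×10¹³ m³/s².
r₁ = 2305 + 445.5 = 2750.5 km = 2.7505×10⁶ m.
r₂ = 2305 + 19260 = 21565 km = 2.1565×10⁷ m.
Transfer ellipse a_t = (r₁ + r₂)/2 = 1.216×10⁷ m.
At r₁: circular v_c1 = √(μ/r₁) = 2630 m/s; transfer-periapsis v_p = √[μ(2/r₁ − 1/a_t)] = 3502 m/s.
Δv₁ = v_p − v_c1 = 872.6 m/s.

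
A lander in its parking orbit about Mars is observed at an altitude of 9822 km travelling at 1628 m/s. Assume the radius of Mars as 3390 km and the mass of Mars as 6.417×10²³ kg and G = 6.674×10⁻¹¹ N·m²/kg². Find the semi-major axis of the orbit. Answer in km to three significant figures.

μ = GM = 6.674×10⁻¹¹ × 6.417×10²³ = 4.283×10¹³ m³/s².
r = 3390 + 9822 = 13212 km = 1.321×10⁷ m.
Vis-viva rearranged: 1/a = 2/r − v²/μ = 1.514×10⁻⁷ − 6.189×10⁻⁸ = 8.949×10⁻⁸ m⁻¹.
a = 1.117×10⁷ m = 11174 km.

a ≈ 11200 km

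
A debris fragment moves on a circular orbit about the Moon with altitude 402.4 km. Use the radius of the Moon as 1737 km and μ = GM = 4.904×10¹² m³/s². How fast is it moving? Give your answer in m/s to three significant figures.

r = 1737 + 402.4 = 2139.4 km = 2.1394×10⁶ m.
For a circular orbit v = √(μ/r) = √(4.904×10¹² / 2.139×10⁶) = √(2.292×10⁶) = 1514 m/s.

v ≈ 1510 m/s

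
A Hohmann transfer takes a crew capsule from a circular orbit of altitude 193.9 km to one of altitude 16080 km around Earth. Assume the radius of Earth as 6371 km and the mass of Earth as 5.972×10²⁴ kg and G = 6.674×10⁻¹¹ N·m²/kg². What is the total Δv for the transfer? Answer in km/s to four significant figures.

Δv_total ≈ 3.280 km/s

μ = GM = 6.674×10⁻¹¹ × 5.972×10²⁴ = 3.986×10¹⁴ m³/s².
r₁ = 6371 + 193.9 = 6564.9 km = 6.5649×10⁶ m.
r₂ = 6371 + 16080 = 22451 km = 2.2451×10⁷ m.
Transfer ellipse a_t = (r₁ + r₂)/2 = 1.451×10⁷ m.
At r₁: circular v_c1 = √(μ/r₁) = 7792 m/s; transfer-perigee v_p = √[μ(2/r₁ − 1/a_t)] = 9693 m/s.
Δv₁ = v_p − v_c1 = 1901 m/s.
At r₂: circular v_c2 = √(μ/r₂) = 4213 m/s; transfer-apogee v_a = √[μ(2/r₂ − 1/a_t)] = 2834 m/s.
Δv₂ = v_c2 − v_a = 1379 m/s.
Total Δv = Δv₁ + Δv₂ = 3280 m/s = 3.280 km/s.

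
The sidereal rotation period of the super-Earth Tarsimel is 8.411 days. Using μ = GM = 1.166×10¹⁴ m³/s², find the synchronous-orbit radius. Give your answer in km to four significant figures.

T = 8.411 days = 7.267×10⁵ s.
A synchronous orbit has period T, so by Kepler's third law a = (μT²/4π²)^(1/3).
μT²/4π² = 1.166×10¹⁴ × (7.267×10⁵)² / 39.48 = 1.560×10²⁴ m³.
a = 1.160×10⁸ m = 1.1597×10⁵ km.

r_sync ≈ 1.160×10⁵ km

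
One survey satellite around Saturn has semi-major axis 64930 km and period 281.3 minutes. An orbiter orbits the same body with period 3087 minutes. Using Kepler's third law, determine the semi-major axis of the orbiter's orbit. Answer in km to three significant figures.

a₂ ≈ 3.21×10⁵ km

Kepler's third law: a³ ∝ T², so a₂ = a₁ (T₂/T₁)^(2/3).
T₂/T₁ = 10.97, (T₂/T₁)^(2/3) = 4.938.
a₂ = 64930 × 4.938 = 3.206×10⁵ km.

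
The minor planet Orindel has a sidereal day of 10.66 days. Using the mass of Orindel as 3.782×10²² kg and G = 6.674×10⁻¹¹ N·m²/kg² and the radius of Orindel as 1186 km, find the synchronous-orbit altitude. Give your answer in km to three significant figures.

h_sync ≈ 36700 km

μ = GM = 6.674×10⁻¹¹ × 3.782×10²² = 2.524×10¹² m³/s².
T = 10.66 days = 9.210×10⁵ s.
A synchronous orbit has period T, so by Kepler's third law a = (μT²/4π²)^(1/3).
μT²/4π² = 2.524×10¹² × (9.210×10⁵)² / 39.48 = 5.424×10²² m³.
a = 3.785×10⁷ m = 37853 km.
Altitude h = a − R = 37853 − 1186 = 36667 km.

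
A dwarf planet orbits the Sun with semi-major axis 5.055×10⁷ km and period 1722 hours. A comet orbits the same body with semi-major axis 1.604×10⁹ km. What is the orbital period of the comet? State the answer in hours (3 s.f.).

Kepler's third law: T² ∝ a³, so T₂ = T₁ (a₂/a₁)^(3/2).
a₂/a₁ = 31.73, (a₂/a₁)^(3/2) = 178.7.
T₂ = 1722 × 178.7 = 3.078×10⁵ hours.

T₂ ≈ 3.08×10⁵ hours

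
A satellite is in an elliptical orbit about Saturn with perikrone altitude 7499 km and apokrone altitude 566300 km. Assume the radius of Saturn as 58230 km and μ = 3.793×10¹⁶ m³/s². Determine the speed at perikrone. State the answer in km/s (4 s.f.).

v ≈ 32.31 km/s

r_p = 58230 + 7499 = 65729 km = 6.5729×10⁷ m.
r_a = 58230 + 566300 = 624530 km = 6.2453×10⁸ m.
Semi-major axis a = (r_p + r_a)/2 = 3.4513×10⁵ km = 3.451×10⁸ m.
Vis-viva: v² = μ(2/r − 1/a) = 3.793×10¹⁶ × (3.043×10⁻⁸ − 2.897×10⁻⁹) = 1.044×10⁹ m²/s².
v = 32310 m/s = 32.31 km/s.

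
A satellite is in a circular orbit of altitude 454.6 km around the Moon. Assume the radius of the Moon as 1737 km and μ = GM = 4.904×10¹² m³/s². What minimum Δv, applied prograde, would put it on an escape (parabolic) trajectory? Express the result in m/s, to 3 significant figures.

Δv ≈ 620 m/s

r = 1737 + 454.6 = 2191.6 km = 2.1916×10⁶ m.
Circular speed v_c = √(μ/r) = 1496 m/s.
Escape speed v_esc = √(2μ/r) = √2 × v_c = 2115 m/s.
Δv = v_esc − v_c = 619.6 m/s.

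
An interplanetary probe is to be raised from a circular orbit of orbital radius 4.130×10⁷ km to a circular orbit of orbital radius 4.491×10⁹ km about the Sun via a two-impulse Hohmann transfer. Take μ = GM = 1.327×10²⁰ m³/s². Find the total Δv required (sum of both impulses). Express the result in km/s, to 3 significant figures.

Δv_total ≈ 27.8 km/s

r₁ = 4.130×10⁷ km = 4.130×10¹⁰ m.
r₂ = 4.491×10⁹ km = 4.491×10¹² m.
Transfer ellipse a_t = (r₁ + r₂)/2 = 2.266×10¹² m.
At r₁: circular v_c1 = √(μ/r₁) = 56680 m/s; transfer-perihelion v_p = √[μ(2/r₁ − 1/a_t)] = 79800 m/s.
Δv₁ = v_p − v_c1 = 23110 m/s.
At r₂: circular v_c2 = √(μ/r₂) = 5436 m/s; transfer-aphelion v_a = √[μ(2/r₂ − 1/a_t)] = 733.8 m/s.
Δv₂ = v_c2 − v_a = 4702 m/s.
Total Δv = Δv₁ + Δv₂ = 27820 m/s = 27.82 km/s.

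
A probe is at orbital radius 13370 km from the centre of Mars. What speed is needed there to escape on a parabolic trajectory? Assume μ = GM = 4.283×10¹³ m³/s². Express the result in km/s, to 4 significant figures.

r = 13370 km = 1.337×10⁷ m.
Escape speed v_esc = √(2μ/r) = √(2 × 4.283×10¹³ / 1.337×10⁷) = √(6.407×10⁶) = 2531 m/s.
= 2.531 km/s.

v_esc ≈ 2.531 km/s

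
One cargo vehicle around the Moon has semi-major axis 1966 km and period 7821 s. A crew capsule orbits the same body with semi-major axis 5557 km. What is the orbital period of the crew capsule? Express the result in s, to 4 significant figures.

T₂ ≈ 37170 s

Kepler's third law: T² ∝ a³, so T₂ = T₁ (a₂/a₁)^(3/2).
a₂/a₁ = 2.827, (a₂/a₁)^(3/2) = 4.752.
T₂ = 7821 × 4.752 = 37170 s.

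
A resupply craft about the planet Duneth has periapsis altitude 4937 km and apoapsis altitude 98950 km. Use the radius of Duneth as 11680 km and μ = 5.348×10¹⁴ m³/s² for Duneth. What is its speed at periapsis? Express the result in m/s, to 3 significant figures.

r_p = 11680 + 4937 = 16617 km = 1.6617×10⁷ m.
r_a = 11680 + 98950 = 110630 km = 1.1063×10⁸ m.
Semi-major axis a = (r_p + r_a)/2 = 63624 km = 6.362×10⁷ m.
Vis-viva: v² = μ(2/r − 1/a) = 5.348×10¹⁴ × (1.204×10⁻⁷ − 1.572×10⁻⁸) = 5.596×10⁷ m²/s².
v = 7481 m/s.

v ≈ 7480 m/s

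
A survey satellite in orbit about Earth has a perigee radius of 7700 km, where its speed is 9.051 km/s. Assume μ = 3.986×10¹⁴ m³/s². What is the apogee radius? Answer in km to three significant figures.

apogee radius ≈ 29200 km

r_p = 7.700×10⁶ m.
Specific energy ε = v²/2 − μ/r = -1.081×10⁷ J/kg, so a = −μ/(2ε) = 1.844×10⁷ m.
The apsides satisfy r_p + r_a = 2a, so the apogee radius is 2a − r_p = 2.919×10⁷ m = 29187 km.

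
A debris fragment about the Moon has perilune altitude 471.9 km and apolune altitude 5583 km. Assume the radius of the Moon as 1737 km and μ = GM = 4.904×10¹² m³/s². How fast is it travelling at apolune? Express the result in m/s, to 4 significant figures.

r_p = 1737 + 471.9 = 2208.9 km = 2.2089×10⁶ m.
r_a = 1737 + 5583 = 7320.0 km = 7.3200×10⁶ m.
Semi-major axis a = (r_p + r_a)/2 = 4764.4 km = 4.764×10⁶ m.
Vis-viva: v² = μ(2/r − 1/a) = 4.904×10¹² × (2.732×10⁻⁷ − 2.099×10⁻⁷) = 3.106×10⁵ m²/s².
v = 557.3 m/s.

v ≈ 557.3 m/s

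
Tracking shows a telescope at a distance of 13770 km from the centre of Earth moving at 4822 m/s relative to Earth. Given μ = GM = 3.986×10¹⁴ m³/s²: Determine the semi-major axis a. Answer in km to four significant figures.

a ≈ 11510 km

r = 1.377×10⁷ m.
Specific orbital energy ε = v²/2 − μ/r = (4822)²/2 − 3.986×10¹⁴/1.377×10⁷ = -1.732×10⁷ J/kg.
Since ε = −μ/(2a), a = −μ/(2ε) = 1.151×10⁷ m = 11506 km.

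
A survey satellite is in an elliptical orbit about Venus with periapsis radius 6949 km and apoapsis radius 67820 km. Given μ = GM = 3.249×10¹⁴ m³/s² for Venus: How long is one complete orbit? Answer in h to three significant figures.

Semi-major axis a = (r_p + r_a)/2 = (6949.0 + 67820)/2 = 37384 km = 3.738×10⁷ m.
By Kepler's third law T = 2π√(a³/μ) = 2π × 1.268×10⁴ = 7.968×10⁴ s.
= 22.13 h.

T ≈ 22.1 h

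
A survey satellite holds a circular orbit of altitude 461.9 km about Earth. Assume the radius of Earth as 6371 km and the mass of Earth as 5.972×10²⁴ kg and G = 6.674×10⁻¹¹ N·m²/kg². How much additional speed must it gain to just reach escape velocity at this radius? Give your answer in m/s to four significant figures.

Δv ≈ 3164 m/s

μ = GM = 6.674×10⁻¹¹ × 5.972×10²⁴ = 3.986×10¹⁴ m³/s².
r = 6371 + 461.9 = 6832.9 km = 6.8329×10⁶ m.
Circular speed v_c = √(μ/r) = 7637 m/s.
Escape speed v_esc = √(2μ/r) = √2 × v_c = 10800 m/s.
Δv = v_esc − v_c = 3164 m/s.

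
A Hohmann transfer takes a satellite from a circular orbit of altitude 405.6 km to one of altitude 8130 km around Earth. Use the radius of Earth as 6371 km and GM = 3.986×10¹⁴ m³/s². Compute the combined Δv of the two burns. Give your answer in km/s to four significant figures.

r₁ = 6371 + 405.6 = 6776.6 km = 6.7766×10⁶ m.
r₂ = 6371 + 8130 = 14501 km = 1.4501×10⁷ m.
Transfer ellipse a_t = (r₁ + r₂)/2 = 1.064×10⁷ m.
At r₁: circular v_c1 = √(μ/r₁) = 7669 m/s; transfer-perigee v_p = √[μ(2/r₁ − 1/a_t)] = 8954 m/s.
Δv₁ = v_p − v_c1 = 1285 m/s.
At r₂: circular v_c2 = √(μ/r₂) = 5243 m/s; transfer-apogee v_a = √[μ(2/r₂ − 1/a_t)] = 4184 m/s.
Δv₂ = v_c2 − v_a = 1059 m/s.
Total Δv = Δv₁ + Δv₂ = 2343 m/s = 2.343 km/s.

Δv_total ≈ 2.343 km/s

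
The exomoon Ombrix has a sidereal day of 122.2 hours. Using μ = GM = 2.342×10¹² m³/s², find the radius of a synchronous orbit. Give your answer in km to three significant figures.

T = 122.2 hours = 4.399×10⁵ s.
A synchronous orbit has period T, so by Kepler's third law a = (μT²/4π²)^(1/3).
μT²/4π² = 2.342×10¹² × (4.399×10⁵)² / 39.48 = 1.148×10²² m³.
a = 2.256×10⁷ m = 22559 km.

r_sync ≈ 22600 km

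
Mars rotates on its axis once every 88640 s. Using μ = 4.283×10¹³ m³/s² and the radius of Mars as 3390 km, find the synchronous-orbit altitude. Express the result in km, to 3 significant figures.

A synchronous orbit has period T, so by Kepler's third law a = (μT²/4π²)^(1/3).
μT²/4π² = 4.283×10¹³ × (8.864×10⁴)² / 39.48 = 8.524×10²¹ m³.
a = 2.043×10⁷ m = 20428 km.
Altitude h = a − R = 20428 − 3390 = 17038 km.

h_sync ≈ 17000 km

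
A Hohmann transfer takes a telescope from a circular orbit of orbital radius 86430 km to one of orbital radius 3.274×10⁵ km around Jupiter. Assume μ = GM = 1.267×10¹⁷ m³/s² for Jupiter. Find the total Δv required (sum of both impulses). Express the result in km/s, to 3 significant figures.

r₁ = 86430 km = 8.643×10⁷ m.
r₂ = 3.274×10⁵ km = 3.274×10⁸ m.
Transfer ellipse a_t = (r₁ + r₂)/2 = 2.069×10⁸ m.
At r₁: circular v_c1 = √(μ/r₁) = 38290 m/s; transfer-perijove v_p = √[μ(2/r₁ − 1/a_t)] = 48160 m/s.
Δv₁ = v_p − v_c1 = 9874 m/s.
At r₂: circular v_c2 = √(μ/r₂) = 19670 m/s; transfer-apojove v_a = √[μ(2/r₂ − 1/a_t)] = 12710 m/s.
Δv₂ = v_c2 − v_a = 6958 m/s.
Total Δv = Δv₁ + Δv₂ = 16830 m/s = 16.83 km/s.

Δv_total ≈ 16.8 km/s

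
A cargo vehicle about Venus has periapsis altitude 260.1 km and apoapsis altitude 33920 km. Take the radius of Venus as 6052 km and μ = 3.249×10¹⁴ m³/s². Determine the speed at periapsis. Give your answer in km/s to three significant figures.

r_p = 6052 + 260.1 = 6312.1 km = 6.3121×10⁶ m.
r_a = 6052 + 33920 = 39972 km = 3.9972×10⁷ m.
Semi-major axis a = (r_p + r_a)/2 = 23142 km = 2.314×10⁷ m.
Vis-viva: v² = μ(2/r − 1/a) = 3.249×10¹⁴ × (3.169×10⁻⁷ − 4.321×10⁻⁸) = 8.891×10⁷ m²/s².
v = 9429 m/s = 9.429 km/s.

v ≈ 9.43 km/s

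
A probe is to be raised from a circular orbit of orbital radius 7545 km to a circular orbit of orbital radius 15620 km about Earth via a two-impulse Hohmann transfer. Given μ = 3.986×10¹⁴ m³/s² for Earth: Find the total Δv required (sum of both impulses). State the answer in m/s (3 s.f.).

Δv_total ≈ 2150 m/s

r₁ = 7545 km = 7.545×10⁶ m.
r₂ = 15620 km = 1.562×10⁷ m.
Transfer ellipse a_t = (r₁ + r₂)/2 = 1.158×10⁷ m.
At r₁: circular v_c1 = √(μ/r₁) = 7268 m/s; transfer-perigee v_p = √[μ(2/r₁ − 1/a_t)] = 8441 m/s.
Δv₁ = v_p − v_c1 = 1172 m/s.
At r₂: circular v_c2 = √(μ/r₂) = 5052 m/s; transfer-apogee v_a = √[μ(2/r₂ − 1/a_t)] = 4077 m/s.
Δv₂ = v_c2 − v_a = 974.4 m/s.
Total Δv = Δv₁ + Δv₂ = 2147 m/s.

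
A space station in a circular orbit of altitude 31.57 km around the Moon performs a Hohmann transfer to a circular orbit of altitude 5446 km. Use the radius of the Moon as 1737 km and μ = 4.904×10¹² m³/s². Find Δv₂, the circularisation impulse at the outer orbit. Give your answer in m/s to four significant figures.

Δv ≈ 306.9 m/s

r₁ = 1737 + 31.57 = 1768.6 km = 1.7686×10⁶ m.
r₂ = 1737 + 5446 = 7183.0 km = 7.1830×10⁶ m.
Transfer ellipse a_t = (r₁ + r₂)/2 = 4.476×10⁶ m.
At r₁: circular v_c1 = √(μ/r₁) = 1665 m/s; transfer-perilune v_p = √[μ(2/r₁ − 1/a_t)] = 2110 m/s.
At r₂: circular v_c2 = √(μ/r₂) = 826.3 m/s; transfer-apolune v_a = √[μ(2/r₂ − 1/a_t)] = 519.4 m/s.
Δv₂ = v_c2 − v_a = 306.9 m/s.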